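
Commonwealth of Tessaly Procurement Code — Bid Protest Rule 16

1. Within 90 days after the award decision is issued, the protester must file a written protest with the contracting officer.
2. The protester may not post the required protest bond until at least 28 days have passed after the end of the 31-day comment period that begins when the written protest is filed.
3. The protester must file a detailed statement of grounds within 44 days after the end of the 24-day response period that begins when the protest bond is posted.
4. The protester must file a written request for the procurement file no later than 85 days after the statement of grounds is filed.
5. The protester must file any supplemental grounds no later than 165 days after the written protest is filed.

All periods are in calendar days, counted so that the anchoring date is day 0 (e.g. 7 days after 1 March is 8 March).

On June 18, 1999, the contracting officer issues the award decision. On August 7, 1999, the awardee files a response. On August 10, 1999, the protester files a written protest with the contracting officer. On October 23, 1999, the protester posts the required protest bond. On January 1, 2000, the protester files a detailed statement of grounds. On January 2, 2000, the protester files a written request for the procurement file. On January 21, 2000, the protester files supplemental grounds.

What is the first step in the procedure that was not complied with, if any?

Step 3

(1) due by June 18, 1999 + 90 days = September 16, 1999; August 10, 1999 is within that limit.
(2) permitted from September 10, 1999 + 28 days = October 8, 1999 onward; done October 23, 1999 — permitted.
(3) due by November 16, 1999 + 44 days = December 30, 1999; not done until January 1, 2000, 2 days after the deadline.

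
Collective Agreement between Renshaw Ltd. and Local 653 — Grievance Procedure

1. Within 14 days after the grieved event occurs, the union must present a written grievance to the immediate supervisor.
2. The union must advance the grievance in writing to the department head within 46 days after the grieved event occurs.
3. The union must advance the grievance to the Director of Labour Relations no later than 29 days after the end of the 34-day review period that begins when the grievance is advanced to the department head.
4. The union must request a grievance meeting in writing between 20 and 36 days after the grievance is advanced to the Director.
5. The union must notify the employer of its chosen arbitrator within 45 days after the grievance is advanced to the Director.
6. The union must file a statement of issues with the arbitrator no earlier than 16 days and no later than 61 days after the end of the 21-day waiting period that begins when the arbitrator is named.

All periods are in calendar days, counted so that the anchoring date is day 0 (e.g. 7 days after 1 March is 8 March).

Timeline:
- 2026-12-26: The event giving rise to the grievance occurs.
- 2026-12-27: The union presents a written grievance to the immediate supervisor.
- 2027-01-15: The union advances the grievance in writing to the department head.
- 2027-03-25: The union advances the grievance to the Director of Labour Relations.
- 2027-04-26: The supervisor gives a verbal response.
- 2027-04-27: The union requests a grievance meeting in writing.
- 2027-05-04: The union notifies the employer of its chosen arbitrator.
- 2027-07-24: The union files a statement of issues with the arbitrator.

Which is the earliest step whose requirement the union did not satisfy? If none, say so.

(1) due by 2026-12-26 + 14 days = 2027-01-09; done 2026-12-27 — timely.
(2) due by 2026-12-26 + 46 days = 2027-02-10; completed 2027-01-15, before the deadline.
(3) due by 2027-02-18 + 29 days = 2027-03-19; done 2027-03-25 — 6 days late.

Step 3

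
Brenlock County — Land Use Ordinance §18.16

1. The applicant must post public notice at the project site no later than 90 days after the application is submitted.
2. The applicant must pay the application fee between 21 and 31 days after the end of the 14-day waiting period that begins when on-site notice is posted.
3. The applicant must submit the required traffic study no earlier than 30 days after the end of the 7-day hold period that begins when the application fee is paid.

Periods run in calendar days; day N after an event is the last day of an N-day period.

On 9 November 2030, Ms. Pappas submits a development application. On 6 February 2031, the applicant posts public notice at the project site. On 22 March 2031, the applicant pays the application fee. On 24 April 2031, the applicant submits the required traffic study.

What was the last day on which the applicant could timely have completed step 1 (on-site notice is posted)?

7 February 2031

Step 1 runs from 9 November 2030, when the application is submitted. 90 days after 9 November 2030 is 7 February 2031.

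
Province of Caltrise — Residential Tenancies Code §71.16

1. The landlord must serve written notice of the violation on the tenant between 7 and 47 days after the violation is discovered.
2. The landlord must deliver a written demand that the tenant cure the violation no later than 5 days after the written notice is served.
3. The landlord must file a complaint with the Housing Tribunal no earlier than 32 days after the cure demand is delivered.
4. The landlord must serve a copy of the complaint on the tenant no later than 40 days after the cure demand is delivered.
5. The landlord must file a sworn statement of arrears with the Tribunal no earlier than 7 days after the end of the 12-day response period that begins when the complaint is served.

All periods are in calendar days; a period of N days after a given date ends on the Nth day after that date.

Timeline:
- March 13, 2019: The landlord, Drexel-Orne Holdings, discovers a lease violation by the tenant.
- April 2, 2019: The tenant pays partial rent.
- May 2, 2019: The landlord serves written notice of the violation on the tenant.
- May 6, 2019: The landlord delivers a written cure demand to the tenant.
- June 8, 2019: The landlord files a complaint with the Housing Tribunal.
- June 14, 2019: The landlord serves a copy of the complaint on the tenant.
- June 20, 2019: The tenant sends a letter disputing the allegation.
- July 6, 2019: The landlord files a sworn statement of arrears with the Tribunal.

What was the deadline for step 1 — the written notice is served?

Step 1 runs from March 13, 2019, when the violation is discovered. The window is 7–47 days after March 13, 2019; it closes on April 29, 2019.

April 29, 2019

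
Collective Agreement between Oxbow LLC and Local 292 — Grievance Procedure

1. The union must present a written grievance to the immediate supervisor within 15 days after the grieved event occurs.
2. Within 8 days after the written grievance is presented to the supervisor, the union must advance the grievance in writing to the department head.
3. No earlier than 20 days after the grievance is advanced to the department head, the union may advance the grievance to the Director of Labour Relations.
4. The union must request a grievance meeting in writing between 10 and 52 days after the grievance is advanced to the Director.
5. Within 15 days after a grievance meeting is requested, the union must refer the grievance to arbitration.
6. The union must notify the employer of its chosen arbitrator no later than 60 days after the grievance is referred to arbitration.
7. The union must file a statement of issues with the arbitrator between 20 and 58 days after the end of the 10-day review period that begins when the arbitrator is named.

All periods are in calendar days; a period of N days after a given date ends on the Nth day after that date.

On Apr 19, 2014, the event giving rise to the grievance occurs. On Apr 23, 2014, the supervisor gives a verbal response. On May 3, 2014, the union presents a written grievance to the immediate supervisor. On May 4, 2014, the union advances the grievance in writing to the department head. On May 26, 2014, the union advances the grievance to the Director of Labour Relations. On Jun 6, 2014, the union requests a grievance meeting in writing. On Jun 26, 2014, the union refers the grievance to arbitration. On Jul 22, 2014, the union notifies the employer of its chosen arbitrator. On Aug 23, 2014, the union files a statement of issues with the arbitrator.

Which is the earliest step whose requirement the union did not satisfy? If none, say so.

Step 5

Step 1 — counting 15 days from Apr 19, 2014 (when the grieved event occurs) gives a deadline of May 4, 2014; completed May 3, 2014, before the deadline.
Step 2 — counting 8 days from May 3, 2014 (when the written grievance is presented to the supervisor) gives a deadline of May 11, 2014; completed May 4, 2014, before the deadline.
Step 3 — must wait 20 days from May 4, 2014 (when the grievance is advanced to the department head), so not before May 24, 2014; done May 26, 2014, after the minimum wait.
Step 4 — 10 and 52 days from May 26, 2014 (when the grievance is advanced to the Director) are Jun 5, 2014 and Jul 17, 2014 respectively; Jun 6, 2014 falls inside that range.
Step 5 — counting 15 days from Jun 6, 2014 (when a grievance meeting is requested) gives a deadline of Jun 21, 2014; Jun 26, 2014 misses that deadline by 5 days.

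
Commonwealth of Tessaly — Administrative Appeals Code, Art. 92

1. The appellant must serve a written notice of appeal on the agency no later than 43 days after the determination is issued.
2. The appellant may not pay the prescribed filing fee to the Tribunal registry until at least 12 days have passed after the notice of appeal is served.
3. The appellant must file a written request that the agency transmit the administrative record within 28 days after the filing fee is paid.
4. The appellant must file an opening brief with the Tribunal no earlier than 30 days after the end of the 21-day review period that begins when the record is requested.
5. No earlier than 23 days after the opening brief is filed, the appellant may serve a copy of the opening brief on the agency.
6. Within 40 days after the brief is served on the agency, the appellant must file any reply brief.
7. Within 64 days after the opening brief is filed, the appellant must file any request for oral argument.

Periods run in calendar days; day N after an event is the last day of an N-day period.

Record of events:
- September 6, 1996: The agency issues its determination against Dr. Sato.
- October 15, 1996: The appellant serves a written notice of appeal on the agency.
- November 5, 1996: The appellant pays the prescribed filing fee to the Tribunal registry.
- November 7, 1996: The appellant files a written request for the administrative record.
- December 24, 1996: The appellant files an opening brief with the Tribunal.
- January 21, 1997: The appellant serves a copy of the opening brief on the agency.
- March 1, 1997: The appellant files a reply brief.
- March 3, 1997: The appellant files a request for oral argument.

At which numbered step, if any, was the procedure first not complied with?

(1) due by September 6, 1996 + 43 days = October 19, 1996; done October 15, 1996 — timely.
(2) permitted from October 15, 1996 + 12 days = October 27, 1996 onward; November 5, 1996 is on or after that date.
(3) due by November 5, 1996 + 28 days = December 3, 1996; completed November 7, 1996, before the deadline.
(4) permitted from November 28, 1996 + 30 days = December 28, 1996 onward; December 24, 1996 is 4 days before the earliest permitted date.
The procedure was therefore not followed at step 4.

Step 4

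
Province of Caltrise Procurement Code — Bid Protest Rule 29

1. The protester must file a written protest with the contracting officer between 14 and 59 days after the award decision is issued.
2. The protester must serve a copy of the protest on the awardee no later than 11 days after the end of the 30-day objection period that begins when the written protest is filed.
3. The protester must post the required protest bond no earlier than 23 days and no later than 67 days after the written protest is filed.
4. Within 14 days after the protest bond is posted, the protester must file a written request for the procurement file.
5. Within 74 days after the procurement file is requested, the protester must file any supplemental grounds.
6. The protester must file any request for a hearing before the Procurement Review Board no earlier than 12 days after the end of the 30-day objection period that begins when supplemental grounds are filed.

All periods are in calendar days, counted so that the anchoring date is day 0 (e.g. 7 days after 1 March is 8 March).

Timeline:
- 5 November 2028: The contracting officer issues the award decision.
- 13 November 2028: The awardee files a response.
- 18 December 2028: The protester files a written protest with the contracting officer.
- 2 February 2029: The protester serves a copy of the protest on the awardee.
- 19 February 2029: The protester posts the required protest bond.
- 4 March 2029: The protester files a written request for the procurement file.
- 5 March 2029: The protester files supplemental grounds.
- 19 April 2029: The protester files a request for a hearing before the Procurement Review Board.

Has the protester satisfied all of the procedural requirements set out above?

No

(1) the permitted window runs from 5 November 2028 + 14 = 19 November 2028 to 5 November 2028 + 59 = 3 January 2029; 18 December 2028 falls inside that range.
(2) due by 17 January 2029 + 11 days = 28 January 2029; not done until 2 February 2029, 5 days after the deadline.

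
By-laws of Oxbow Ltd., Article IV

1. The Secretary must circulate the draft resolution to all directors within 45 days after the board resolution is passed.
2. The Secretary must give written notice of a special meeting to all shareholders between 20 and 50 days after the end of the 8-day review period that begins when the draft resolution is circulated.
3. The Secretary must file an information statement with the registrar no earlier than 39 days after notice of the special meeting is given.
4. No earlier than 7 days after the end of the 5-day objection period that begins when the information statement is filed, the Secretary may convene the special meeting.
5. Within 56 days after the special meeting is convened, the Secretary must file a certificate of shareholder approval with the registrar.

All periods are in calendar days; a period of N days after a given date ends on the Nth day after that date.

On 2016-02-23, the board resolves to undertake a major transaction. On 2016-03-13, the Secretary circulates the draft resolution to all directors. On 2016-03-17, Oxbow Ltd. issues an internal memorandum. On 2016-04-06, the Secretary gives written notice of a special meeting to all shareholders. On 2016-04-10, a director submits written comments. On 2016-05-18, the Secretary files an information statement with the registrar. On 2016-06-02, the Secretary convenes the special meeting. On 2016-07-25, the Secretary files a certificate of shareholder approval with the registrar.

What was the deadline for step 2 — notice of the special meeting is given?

2016-05-10

The draft resolution is circulated on 2016-03-13; the 8-day review period therefore ends 2016-03-21, and step 2 runs from that date. The window is 20–50 days after 2016-03-21; it closes on 2016-05-10.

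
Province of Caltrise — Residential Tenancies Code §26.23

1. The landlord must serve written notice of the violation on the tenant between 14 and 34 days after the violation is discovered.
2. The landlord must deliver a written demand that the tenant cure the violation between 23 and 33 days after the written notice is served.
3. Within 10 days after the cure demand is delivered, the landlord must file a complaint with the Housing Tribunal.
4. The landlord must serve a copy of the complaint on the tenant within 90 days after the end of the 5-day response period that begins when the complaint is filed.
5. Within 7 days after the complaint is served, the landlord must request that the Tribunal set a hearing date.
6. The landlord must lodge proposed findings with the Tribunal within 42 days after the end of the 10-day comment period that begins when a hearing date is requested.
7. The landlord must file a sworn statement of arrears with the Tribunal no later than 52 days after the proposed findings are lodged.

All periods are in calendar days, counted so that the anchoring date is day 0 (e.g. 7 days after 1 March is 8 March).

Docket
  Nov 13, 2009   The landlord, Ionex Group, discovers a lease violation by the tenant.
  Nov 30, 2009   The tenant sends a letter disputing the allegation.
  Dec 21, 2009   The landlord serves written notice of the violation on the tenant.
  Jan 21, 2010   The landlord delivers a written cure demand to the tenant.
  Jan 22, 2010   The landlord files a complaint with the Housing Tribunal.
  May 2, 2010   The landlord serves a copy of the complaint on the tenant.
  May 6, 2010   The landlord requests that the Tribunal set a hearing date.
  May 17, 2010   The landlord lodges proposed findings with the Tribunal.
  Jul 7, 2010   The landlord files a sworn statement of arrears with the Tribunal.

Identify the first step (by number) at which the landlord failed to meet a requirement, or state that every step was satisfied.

Step 1

Step 1: the window is 14–34 days after Nov 13, 2009 (when the violation is discovered), so Nov 27, 2009 through Dec 17, 2009; done Dec 21, 2009 — 4 days after the window closed.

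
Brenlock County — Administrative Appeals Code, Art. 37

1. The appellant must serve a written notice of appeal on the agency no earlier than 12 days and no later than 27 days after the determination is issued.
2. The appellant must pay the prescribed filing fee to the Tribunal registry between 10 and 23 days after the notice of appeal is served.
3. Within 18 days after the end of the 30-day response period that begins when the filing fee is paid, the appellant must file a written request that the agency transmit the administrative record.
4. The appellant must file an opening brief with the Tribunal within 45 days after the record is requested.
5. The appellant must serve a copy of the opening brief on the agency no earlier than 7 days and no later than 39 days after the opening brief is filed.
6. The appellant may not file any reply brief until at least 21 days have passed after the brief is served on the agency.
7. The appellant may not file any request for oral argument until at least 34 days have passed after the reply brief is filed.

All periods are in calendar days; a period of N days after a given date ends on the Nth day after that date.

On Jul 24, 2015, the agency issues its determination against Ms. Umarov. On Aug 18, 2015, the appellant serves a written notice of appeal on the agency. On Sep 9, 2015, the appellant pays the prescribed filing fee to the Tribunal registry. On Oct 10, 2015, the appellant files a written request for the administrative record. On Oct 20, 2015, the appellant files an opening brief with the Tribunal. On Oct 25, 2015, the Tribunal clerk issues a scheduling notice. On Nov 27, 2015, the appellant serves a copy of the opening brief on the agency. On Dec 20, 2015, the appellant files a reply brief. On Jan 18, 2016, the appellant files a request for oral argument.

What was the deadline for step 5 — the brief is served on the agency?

Nov 28, 2015

Step 5 runs from Oct 20, 2015, when the opening brief is filed. The window is 7–39 days after Oct 20, 2015; it closes on Nov 28, 2015.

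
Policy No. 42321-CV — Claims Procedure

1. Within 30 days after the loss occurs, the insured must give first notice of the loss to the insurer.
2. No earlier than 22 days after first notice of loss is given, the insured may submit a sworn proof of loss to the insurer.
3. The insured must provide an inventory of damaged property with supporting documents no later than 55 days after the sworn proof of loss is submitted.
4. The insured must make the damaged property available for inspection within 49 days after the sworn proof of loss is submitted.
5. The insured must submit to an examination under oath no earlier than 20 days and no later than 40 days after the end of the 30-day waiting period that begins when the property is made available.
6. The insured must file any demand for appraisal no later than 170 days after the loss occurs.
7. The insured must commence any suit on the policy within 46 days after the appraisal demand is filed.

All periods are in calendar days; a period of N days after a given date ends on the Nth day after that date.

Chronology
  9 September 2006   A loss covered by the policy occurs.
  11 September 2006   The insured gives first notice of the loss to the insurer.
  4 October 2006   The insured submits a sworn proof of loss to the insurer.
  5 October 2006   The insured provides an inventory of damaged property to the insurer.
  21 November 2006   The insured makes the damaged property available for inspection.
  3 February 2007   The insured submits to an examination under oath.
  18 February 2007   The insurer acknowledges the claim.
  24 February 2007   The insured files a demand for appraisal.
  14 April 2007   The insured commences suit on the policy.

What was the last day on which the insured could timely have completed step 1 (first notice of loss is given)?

Step 1 runs from 9 September 2006, when the loss occurs. 30 days after 9 September 2006 is 9 October 2006.

9 October 2006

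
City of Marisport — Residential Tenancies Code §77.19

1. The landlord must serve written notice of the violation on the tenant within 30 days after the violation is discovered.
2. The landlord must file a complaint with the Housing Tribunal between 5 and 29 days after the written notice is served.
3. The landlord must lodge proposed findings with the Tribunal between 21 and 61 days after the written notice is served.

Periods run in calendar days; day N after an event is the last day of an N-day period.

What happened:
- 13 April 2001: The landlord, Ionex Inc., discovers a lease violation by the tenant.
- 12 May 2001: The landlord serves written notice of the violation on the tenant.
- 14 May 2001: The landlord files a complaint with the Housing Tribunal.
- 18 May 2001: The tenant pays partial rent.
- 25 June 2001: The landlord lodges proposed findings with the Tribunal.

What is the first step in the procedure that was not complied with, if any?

Step 2

Step 1: 30 days after 13 April 2001 (when the violation is discovered) is 13 May 2001; completed 12 May 2001, before the deadline.
Step 2: the window is 5–29 days after 12 May 2001 (when the written notice is served), so 17 May 2001 through 10 June 2001; 14 May 2001 is 3 days too early.
No need to go further; step 2 was not satisfied.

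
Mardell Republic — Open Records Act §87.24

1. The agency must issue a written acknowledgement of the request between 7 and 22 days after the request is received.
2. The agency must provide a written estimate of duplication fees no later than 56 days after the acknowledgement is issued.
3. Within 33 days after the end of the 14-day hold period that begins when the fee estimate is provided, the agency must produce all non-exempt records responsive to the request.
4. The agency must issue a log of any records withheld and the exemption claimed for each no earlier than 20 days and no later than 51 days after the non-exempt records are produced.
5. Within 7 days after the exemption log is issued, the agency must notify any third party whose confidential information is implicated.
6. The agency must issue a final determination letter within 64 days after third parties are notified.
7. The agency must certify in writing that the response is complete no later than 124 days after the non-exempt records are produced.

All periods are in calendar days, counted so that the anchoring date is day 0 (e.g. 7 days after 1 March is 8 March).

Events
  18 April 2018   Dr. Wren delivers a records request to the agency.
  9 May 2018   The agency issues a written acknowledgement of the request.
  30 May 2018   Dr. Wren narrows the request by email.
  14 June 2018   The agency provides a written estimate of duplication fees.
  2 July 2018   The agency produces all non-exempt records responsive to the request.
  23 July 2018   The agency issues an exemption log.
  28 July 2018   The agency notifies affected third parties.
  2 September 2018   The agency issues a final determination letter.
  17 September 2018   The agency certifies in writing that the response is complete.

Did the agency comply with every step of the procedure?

Step 1 — 7 and 22 days from 18 April 2018 (when the request is received) are 25 April 2018 and 10 May 2018 respectively; done 9 May 2018, which is between those dates.
Step 2 — counting 56 days from 9 May 2018 (when the acknowledgement is issued) gives a deadline of 4 July 2018; done 14 June 2018 — timely.
Step 3 — counting 33 days from 28 June 2018 (end of the 14-day hold period, which began when the fee estimate is provided on 14 June 2018) gives a deadline of 31 July 2018; done 2 July 2018 — timely.
Step 4 — 20 and 51 days from 2 July 2018 (when the non-exempt records are produced) are 22 July 2018 and 22 August 2018 respectively; done 23 July 2018 — within the window.
Step 5 — counting 7 days from 23 July 2018 (when the exemption log is issued) gives a deadline of 30 July 2018; completed 28 July 2018, before the deadline.
Step 6 — counting 64 days from 28 July 2018 (when third parties are notified) gives a deadline of 30 September 2018; completed 2 September 2018, before the deadline.
Step 7 — counting 124 days from 2 July 2018 (when the non-exempt records are produced) gives a deadline of 3 November 2018; completed 17 September 2018, before the deadline.

Yes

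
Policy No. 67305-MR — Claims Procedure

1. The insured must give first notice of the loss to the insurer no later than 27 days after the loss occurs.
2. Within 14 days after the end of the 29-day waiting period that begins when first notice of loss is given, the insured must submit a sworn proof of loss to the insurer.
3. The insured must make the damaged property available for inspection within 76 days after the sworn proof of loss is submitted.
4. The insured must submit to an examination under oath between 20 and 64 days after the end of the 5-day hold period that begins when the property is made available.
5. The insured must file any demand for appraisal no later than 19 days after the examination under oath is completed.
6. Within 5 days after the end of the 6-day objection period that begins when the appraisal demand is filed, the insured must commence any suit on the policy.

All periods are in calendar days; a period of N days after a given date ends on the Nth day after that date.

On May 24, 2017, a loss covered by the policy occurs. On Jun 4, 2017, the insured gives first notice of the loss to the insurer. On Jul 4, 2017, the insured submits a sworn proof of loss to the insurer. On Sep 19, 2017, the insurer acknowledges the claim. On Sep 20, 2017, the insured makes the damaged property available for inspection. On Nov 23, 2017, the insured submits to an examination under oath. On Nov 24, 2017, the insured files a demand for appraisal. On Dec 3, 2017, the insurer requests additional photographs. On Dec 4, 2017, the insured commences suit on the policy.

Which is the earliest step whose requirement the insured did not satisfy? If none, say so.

Step 1: 27 days after May 24, 2017 (when the loss occurs) is Jun 20, 2017; done Jun 4, 2017 — timely.
Step 2: 14 days after Jul 3, 2017 (end of the 29-day waiting period, which began when first notice of loss is given on Jun 4, 2017) is Jul 17, 2017; completed Jul 4, 2017, before the deadline.
Step 3: 76 days after Jul 4, 2017 (when the sworn proof of loss is submitted) is Sep 18, 2017; done Sep 20, 2017 — 2 days late.
No need to go further; step 3 was not satisfied.

Step 3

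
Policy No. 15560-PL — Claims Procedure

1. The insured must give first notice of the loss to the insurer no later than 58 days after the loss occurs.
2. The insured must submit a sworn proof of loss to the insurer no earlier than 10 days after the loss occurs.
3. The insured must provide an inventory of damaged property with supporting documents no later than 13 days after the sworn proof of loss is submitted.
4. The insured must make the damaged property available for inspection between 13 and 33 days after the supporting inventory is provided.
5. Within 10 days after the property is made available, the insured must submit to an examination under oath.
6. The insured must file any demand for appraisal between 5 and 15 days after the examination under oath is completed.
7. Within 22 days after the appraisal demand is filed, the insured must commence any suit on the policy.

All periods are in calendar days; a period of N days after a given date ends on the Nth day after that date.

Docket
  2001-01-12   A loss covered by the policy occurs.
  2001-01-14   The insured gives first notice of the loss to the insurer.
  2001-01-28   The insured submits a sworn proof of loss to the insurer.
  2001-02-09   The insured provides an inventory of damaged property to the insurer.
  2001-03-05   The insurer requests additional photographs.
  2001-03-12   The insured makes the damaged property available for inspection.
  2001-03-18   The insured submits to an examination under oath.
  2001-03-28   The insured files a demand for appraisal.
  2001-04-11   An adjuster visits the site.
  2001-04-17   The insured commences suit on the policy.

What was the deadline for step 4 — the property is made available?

Step 4 runs from 2001-02-09, when the supporting inventory is provided. The window is 13–33 days after 2001-02-09; it closes on 2001-03-14.

2001-03-14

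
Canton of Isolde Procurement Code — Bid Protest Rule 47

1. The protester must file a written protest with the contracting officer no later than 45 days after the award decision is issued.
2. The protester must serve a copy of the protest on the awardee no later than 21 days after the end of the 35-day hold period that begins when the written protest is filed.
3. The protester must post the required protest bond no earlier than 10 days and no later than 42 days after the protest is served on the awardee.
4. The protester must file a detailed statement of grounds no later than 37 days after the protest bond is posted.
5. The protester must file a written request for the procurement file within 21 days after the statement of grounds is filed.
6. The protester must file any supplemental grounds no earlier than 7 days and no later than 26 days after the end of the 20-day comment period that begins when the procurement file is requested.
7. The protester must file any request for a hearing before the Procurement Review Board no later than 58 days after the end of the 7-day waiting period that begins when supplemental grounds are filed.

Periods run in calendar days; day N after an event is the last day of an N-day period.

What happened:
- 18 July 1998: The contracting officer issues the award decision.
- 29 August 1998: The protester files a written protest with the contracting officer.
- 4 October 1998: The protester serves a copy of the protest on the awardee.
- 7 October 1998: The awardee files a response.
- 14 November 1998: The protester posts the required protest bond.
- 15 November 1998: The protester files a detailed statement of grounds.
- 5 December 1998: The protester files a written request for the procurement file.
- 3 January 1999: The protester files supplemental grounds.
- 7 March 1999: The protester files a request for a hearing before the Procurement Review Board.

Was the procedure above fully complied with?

Yes

Step 1 — counting 45 days from 18 July 1998 (when the award decision is issued) gives a deadline of 1 September 1998; 29 August 1998 is within that limit.
Step 2 — counting 21 days from 3 October 1998 (end of the 35-day hold period, which began when the written protest is filed on 29 August 1998) gives a deadline of 24 October 1998; completed 4 October 1998, before the deadline.
Step 3 — 10 and 42 days from 4 October 1998 (when the protest is served on the awardee) are 14 October 1998 and 15 November 1998 respectively; done 14 November 1998, which is between those dates.
Step 4 — counting 37 days from 14 November 1998 (when the protest bond is posted) gives a deadline of 21 December 1998; completed 15 November 1998, before the deadline.
Step 5 — counting 21 days from 15 November 1998 (when the statement of grounds is filed) gives a deadline of 6 December 1998; 5 December 1998 is within that limit.
Step 6 — 7 and 26 days from 25 December 1998 (end of the 20-day comment period, which began when the procurement file is requested on 5 December 1998) are 1 January 1999 and 20 January 1999 respectively; done 3 January 1999, which is between those dates.
Step 7 — counting 58 days from 10 January 1999 (end of the 7-day waiting period, which began when supplemental grounds are filed on 3 January 1999) gives a deadline of 9 March 1999; completed 7 March 1999, before the deadline.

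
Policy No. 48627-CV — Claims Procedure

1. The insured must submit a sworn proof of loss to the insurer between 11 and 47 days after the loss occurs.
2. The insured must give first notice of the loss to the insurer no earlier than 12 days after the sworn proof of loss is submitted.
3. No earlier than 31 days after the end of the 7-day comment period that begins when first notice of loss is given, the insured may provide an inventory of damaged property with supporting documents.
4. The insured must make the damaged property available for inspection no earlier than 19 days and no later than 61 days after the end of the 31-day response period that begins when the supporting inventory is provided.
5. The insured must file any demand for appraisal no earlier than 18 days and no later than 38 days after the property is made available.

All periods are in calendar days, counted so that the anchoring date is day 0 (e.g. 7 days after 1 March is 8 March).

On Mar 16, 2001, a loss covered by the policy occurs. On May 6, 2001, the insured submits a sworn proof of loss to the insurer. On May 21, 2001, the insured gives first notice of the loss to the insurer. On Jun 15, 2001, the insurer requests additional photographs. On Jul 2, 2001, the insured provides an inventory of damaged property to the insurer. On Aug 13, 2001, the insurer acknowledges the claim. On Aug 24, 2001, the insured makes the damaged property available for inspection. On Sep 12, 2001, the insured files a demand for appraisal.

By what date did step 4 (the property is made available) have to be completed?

Oct 2, 2001

The supporting inventory is provided on Jul 2, 2001; the 31-day response period therefore ends Aug 2, 2001, and step 4 runs from that date. The window is 19–61 days after Aug 2, 2001; it closes on Oct 2, 2001.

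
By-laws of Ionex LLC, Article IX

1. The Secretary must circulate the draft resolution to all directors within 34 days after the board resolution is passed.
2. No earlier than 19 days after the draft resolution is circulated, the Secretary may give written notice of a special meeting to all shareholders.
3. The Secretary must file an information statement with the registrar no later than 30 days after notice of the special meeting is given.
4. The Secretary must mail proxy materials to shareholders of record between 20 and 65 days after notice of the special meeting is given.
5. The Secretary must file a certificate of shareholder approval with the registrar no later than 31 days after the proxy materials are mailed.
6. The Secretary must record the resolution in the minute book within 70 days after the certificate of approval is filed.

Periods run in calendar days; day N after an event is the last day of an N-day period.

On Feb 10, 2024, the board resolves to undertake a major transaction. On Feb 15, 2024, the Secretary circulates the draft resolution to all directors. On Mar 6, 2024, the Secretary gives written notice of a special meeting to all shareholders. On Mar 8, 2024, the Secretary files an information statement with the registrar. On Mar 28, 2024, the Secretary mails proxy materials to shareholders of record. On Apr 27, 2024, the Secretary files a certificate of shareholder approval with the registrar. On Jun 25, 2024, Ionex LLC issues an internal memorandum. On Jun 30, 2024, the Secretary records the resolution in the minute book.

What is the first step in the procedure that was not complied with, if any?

None — every step was satisfied

Step 1: 34 days after Feb 10, 2024 (when the board resolution is passed) is Mar 15, 2024; Feb 15, 2024 is within that limit.
Step 2: the earliest permitted date is 19 days after Feb 15, 2024 (when the draft resolution is circulated), i.e. Mar 5, 2024; done Mar 6, 2024 — permitted.
Step 3: 30 days after Mar 6, 2024 (when notice of the special meeting is given) is Apr 5, 2024; completed Mar 8, 2024, before the deadline.
Step 4: the window is 20–65 days after Mar 6, 2024 (when notice of the special meeting is given), so Mar 26, 2024 through May 10, 2024; done Mar 28, 2024, which is between those dates.
Step 5: 31 days after Mar 28, 2024 (when the proxy materials are mailed) is Apr 28, 2024; completed Apr 27, 2024, before the deadline.
Step 6: 70 days after Apr 27, 2024 (when the certificate of approval is filed) is Jul 6, 2024; completed Jun 30, 2024, before the deadline.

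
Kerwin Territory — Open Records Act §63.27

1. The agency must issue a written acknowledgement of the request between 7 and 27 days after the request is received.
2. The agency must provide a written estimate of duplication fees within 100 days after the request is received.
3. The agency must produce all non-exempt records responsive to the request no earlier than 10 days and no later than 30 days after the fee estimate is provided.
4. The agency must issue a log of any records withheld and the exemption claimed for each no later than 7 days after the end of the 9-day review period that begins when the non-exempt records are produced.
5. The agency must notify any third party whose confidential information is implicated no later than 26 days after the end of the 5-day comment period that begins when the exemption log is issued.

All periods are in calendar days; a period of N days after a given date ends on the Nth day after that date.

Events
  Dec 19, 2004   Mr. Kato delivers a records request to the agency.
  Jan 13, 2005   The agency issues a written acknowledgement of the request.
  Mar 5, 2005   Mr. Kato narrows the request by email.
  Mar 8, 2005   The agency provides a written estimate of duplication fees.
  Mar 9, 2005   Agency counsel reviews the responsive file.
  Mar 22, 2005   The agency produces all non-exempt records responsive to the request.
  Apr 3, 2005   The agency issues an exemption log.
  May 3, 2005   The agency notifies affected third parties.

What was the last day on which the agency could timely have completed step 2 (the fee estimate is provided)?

Step 2 runs from Dec 19, 2004, when the request is received. 100 days after Dec 19, 2004 is Mar 29, 2005.

Mar 29, 2005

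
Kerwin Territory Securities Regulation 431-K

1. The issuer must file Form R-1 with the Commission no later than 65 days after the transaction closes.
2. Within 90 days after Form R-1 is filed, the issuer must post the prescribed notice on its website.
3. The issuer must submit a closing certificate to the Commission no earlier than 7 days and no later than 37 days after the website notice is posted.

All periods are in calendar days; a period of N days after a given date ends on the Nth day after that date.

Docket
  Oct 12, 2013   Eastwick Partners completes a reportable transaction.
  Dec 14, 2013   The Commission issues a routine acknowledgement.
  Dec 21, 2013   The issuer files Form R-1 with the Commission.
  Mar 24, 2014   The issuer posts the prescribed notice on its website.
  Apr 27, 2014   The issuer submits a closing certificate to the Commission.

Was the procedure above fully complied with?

No

Step 1 — counting 65 days from Oct 12, 2013 (when the transaction closes) gives a deadline of Dec 16, 2013; done Dec 21, 2013 — 5 days late.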